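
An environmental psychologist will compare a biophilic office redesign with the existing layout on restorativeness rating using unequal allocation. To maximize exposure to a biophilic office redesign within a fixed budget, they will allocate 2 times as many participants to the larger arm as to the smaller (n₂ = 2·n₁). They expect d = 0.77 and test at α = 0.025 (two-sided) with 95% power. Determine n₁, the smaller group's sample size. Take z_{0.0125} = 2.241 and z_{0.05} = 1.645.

n₁ = 39

With allocation ratio k = n₂/n₁ = 2, Var(x̄₁−x̄₂) = σ²(1/n₁ + 1/(k·n₁)) = σ²·(k+1)/(k·n₁).
So n₁ = (1 + 1/k)·((z_{α/2} + z_β)/d)² = 1.500 × (3.886/0.77)².
n₁ = 1.500 × 25.47 = 38.2.
Round up: n₁ = 39, giving n₂ = 2 × 39 = 78.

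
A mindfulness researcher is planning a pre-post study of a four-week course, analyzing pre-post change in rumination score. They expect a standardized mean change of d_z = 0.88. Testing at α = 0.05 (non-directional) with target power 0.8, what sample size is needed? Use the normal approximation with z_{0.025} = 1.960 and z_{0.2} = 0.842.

n = 11 pairs

For a paired (one-sample on differences) test: n = ((z_{α/2} + z_β) / d)².
z_{α/2} + z_β = 1.960 + 0.842 = 2.802.
n = (2.802 / 0.88)² = 3.184² = 10.14.
Round up.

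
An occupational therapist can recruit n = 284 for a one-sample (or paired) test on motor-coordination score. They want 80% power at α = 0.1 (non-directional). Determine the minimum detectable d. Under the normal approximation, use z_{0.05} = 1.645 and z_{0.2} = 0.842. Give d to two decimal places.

d_min ≈ 0.15

For a single sample (or paired design) of n = 284: d_min = (z_{α/2} + z_β)/√n.
z-sum = 1.645 + 0.842 = 2.487.
d_min = 2.487 / √284 = 2.487 / 16.852 = 0.148.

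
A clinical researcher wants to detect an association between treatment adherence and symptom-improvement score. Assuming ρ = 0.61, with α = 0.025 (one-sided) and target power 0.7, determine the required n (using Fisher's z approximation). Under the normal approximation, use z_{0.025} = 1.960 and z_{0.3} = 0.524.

Fisher's z: C = ½·ln((1+r)/(1−r)) = ½·ln(4.1282) = 0.7089.
n = ((z_{α} + z_β)/C)² + 3.
(1.960 + 0.524) / 0.7089 = 2.484 / 0.7089 = 3.504.
n = 3.504² + 3 = 12.28 + 3 = 15.3.
Round up.

n = 16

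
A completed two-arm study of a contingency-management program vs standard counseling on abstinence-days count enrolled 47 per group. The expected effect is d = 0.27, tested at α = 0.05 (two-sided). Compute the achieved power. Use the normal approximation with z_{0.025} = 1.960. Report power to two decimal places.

power ≈ 0.26

For two equal groups, power = Φ(d·√(n/2) − z_{α/2}).
d·√(n/2) = 0.27 × √(47/2) = 0.27 × 4.848 = 1.309.
z_β = 1.309 − 1.960 = -0.651.
Power = Φ(-0.651) = 0.257.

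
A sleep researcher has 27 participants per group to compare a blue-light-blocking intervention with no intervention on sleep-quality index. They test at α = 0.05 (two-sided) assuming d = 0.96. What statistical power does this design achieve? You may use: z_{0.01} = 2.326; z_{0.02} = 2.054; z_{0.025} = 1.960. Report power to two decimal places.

For two equal groups, power = Φ(d·√(n/2) − z_{α/2}).
d·√(n/2) = 0.96 × √(27/2) = 0.96 × 3.674 = 3.527.
z_β = 3.527 − 1.960 = 1.567.
Power = Φ(1.567) = 0.941.

power ≈ 0.94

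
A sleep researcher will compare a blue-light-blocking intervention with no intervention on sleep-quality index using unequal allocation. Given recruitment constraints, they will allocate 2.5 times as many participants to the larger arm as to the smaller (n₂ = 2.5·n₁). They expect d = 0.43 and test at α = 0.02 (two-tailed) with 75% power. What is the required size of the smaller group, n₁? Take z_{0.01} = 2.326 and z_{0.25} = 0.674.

With allocation ratio k = n₂/n₁ = 2.5, Var(x̄₁−x̄₂) = σ²(1/n₁ + 1/(k·n₁)) = σ²·(k+1)/(k·n₁).
So n₁ = (1 + 1/k)·((z_{α/2} + z_β)/d)² = 1.400 × (3.000/0.43)².
n₁ = 1.400 × 48.67 = 68.1.
Round up: n₁ = 69, giving n₂ = ⌈2.5 × 69⌉ = ⌈172.5⌉ = 173.

n₁ = 69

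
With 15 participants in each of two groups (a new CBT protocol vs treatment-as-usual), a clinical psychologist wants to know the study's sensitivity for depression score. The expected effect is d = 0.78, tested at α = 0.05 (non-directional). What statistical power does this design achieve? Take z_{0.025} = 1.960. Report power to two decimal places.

For two equal groups, power = Φ(d·√(n/2) − z_{α/2}).
d·√(n/2) = 0.78 × √(15/2) = 0.78 × 2.739 = 2.136.
z_β = 2.136 − 1.960 = 0.176.
Power = Φ(0.176) = 0.570.

power ≈ 0.57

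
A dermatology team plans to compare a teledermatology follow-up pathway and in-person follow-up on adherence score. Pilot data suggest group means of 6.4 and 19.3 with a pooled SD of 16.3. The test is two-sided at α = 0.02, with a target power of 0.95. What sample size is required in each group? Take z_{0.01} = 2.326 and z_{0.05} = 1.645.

Cohen's d = |M₁ − M₂| / SD_pooled = |6.4 − 19.3| / 16.3 = 12.9 / 16.3 = 0.791.
For two independent groups with equal n: n = 2·((z_{α/2} + z_β) / d)².
z_{α/2} + z_β = 2.326 + 1.645 = 3.971.
n = 2 × (3.971 / 0.791)² = 2 × 5.020² = 2 × 25.20 = 50.4.
Round up to the next whole participant.

n = 51 per group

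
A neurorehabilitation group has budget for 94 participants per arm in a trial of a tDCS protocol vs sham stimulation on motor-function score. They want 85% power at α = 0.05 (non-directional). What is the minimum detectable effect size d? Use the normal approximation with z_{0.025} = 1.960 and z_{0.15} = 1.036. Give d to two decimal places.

For two independent groups of n = 94 each: d_min = (z_{α/2} + z_β)·√(2/n).
z-sum = 1.960 + 1.036 = 2.996.
d_min = 2.996 × √(2/94) = 2.996 × 0.1459 = 0.437.

d_min ≈ 0.44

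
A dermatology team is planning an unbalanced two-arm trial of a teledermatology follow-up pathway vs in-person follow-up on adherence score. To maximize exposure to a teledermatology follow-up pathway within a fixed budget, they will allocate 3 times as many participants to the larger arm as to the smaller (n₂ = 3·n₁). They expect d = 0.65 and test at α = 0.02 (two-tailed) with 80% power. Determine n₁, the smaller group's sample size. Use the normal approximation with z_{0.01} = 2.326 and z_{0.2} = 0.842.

With allocation ratio k = n₂/n₁ = 3, Var(x̄₁−x̄₂) = σ²(1/n₁ + 1/(k·n₁)) = σ²·(k+1)/(k·n₁).
So n₁ = (1 + 1/k)·((z_{α/2} + z_β)/d)² = 1.333 × (3.168/0.65)².
n₁ = 1.333 × 23.75 = 31.7.
Round up: n₁ = 32, giving n₂ = 3 × 32 = 96.

n₁ = 32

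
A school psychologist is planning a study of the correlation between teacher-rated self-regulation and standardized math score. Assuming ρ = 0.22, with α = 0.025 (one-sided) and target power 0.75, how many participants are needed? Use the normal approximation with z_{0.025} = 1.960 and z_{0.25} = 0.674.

n = 142

Fisher's z: C = ½·ln((1+r)/(1−r)) = ½·ln(1.5641) = 0.2237.
n = ((z_{α} + z_β)/C)² + 3.
(1.960 + 0.674) / 0.2237 = 2.634 / 0.2237 = 11.775.
n = 11.775² + 3 = 138.64 + 3 = 141.6.
Round up.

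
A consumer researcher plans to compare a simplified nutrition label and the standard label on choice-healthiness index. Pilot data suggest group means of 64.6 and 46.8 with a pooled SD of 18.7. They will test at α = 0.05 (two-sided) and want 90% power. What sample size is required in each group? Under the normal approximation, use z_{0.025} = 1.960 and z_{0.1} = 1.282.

Cohen's d = |M₁ − M₂| / SD_pooled = |64.6 − 46.8| / 18.7 = 17.8 / 18.7 = 0.952.
For two independent groups with equal n: n = 2·((z_{α/2} + z_β) / d)².
z_{α/2} + z_β = 1.960 + 1.282 = 3.242.
n = 2 × (3.242 / 0.952)² = 2 × 3.405² = 2 × 11.60 = 23.2.
Round up to the next whole participant.

n = 24 per group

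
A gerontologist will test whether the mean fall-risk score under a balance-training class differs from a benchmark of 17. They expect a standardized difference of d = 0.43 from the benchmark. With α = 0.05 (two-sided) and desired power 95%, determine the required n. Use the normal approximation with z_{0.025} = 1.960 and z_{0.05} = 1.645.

n = 71

For a one-sample test: n = ((z_{α/2} + z_β) / d)².
z_{α/2} + z_β = 1.960 + 1.645 = 3.605.
n = (3.605 / 0.43)² = 8.384² = 70.29.
Round up.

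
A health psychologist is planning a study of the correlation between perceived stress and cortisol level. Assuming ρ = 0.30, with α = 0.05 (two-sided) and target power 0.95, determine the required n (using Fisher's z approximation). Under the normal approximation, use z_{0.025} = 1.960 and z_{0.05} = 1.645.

n = 139

Fisher's z: C = ½·ln((1+r)/(1−r)) = ½·ln(1.8571) = 0.3095.
n = ((z_{α/2} + z_β)/C)² + 3.
(1.960 + 1.645) / 0.3095 = 3.605 / 0.3095 = 11.648.
n = 11.648² + 3 = 135.67 + 3 = 138.7.
Round up.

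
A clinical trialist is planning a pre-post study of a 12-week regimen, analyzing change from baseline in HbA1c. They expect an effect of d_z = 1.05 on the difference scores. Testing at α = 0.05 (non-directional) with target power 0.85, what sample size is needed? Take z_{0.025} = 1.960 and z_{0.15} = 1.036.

For a paired (one-sample on differences) test: n = ((z_{α/2} + z_β) / d)².
z_{α/2} + z_β = 1.960 + 1.036 = 2.996.
n = (2.996 / 1.05)² = 2.853² = 8.14.
Round up.

n = 9 pairs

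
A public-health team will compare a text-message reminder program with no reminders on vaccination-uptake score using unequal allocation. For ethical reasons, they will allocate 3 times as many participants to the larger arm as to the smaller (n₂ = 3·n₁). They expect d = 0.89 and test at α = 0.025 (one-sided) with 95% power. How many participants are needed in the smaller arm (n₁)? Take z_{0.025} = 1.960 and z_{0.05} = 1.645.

With allocation ratio k = n₂/n₁ = 3, Var(x̄₁−x̄₂) = σ²(1/n₁ + 1/(k·n₁)) = σ²·(k+1)/(k·n₁).
So n₁ = (1 + 1/k)·((z_{α} + z_β)/d)² = 1.333 × (3.605/0.89)².
n₁ = 1.333 × 16.41 = 21.9.
Round up: n₁ = 22, giving n₂ = 3 × 22 = 66.

n₁ = 22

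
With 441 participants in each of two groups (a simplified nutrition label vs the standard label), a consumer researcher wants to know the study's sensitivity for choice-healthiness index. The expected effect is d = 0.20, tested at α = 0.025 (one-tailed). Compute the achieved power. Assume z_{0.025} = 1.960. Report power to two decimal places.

power ≈ 0.84

For two equal groups, power = Φ(d·√(n/2) − z_{α}).
d·√(n/2) = 0.20 × √(441/2) = 0.20 × 14.849 = 2.970.
z_β = 2.970 − 1.960 = 1.010.
Power = Φ(1.010) = 0.844.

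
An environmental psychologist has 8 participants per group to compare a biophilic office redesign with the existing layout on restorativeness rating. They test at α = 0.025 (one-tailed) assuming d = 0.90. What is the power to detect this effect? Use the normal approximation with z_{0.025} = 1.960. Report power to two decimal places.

For two equal groups, power = Φ(d·√(n/2) − z_{α}).
d·√(n/2) = 0.90 × √(8/2) = 0.90 × 2.000 = 1.800.
z_β = 1.800 − 1.960 = -0.160.
Power = Φ(-0.160) = 0.436.

power ≈ 0.44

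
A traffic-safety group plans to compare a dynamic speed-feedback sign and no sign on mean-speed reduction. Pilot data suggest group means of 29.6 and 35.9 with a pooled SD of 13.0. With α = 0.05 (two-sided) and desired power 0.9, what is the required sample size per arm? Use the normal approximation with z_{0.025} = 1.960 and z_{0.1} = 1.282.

Cohen's d = |M₁ − M₂| / SD_pooled = |29.6 − 35.9| / 13.0 = 6.3 / 13.0 = 0.485.
For two independent groups with equal n: n = 2·((z_{α/2} + z_β) / d)².
z_{α/2} + z_β = 1.960 + 1.282 = 3.242.
n = 2 × (3.242 / 0.485)² = 2 × 6.685² = 2 × 44.68 = 89.4.
Round up to the next whole participant.

n = 90 per group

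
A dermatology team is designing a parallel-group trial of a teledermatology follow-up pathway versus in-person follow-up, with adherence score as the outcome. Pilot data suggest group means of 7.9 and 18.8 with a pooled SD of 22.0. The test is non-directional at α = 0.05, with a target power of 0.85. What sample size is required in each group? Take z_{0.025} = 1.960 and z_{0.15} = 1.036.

n = 74 per group

Cohen's d = |M₁ − M₂| / SD_pooled = |7.9 − 18.8| / 22.0 = 10.9 / 22.0 = 0.495.
For two independent groups with equal n: n = 2·((z_{α/2} + z_β) / d)².
z_{α/2} + z_β = 1.960 + 1.036 = 2.996.
n = 2 × (2.996 / 0.495)² = 2 × 6.053² = 2 × 36.63 = 73.3.
Round up to the next whole participant.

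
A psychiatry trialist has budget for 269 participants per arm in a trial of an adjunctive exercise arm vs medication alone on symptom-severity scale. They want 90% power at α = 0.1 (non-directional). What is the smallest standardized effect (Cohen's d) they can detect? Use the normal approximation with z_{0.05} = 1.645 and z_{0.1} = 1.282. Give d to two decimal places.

d_min ≈ 0.25

For two independent groups of n = 269 each: d_min = (z_{α/2} + z_β)·√(2/n).
z-sum = 1.645 + 1.282 = 2.927.
d_min = 2.927 × √(2/269) = 2.927 × 0.0862 = 0.252.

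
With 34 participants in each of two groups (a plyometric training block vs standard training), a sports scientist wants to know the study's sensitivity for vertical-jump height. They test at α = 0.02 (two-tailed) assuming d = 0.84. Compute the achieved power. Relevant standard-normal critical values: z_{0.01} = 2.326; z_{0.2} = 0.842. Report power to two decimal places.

For two equal groups, power = Φ(d·√(n/2) − z_{α/2}).
d·√(n/2) = 0.84 × √(34/2) = 0.84 × 4.123 = 3.463.
z_β = 3.463 − 2.326 = 1.137.
Power = Φ(1.137) = 0.872.

power ≈ 0.87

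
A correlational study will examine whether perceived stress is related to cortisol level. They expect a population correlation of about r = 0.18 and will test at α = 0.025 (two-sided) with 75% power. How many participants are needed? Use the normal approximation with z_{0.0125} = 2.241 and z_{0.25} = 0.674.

Fisher's z: C = ½·ln((1+r)/(1−r)) = ½·ln(1.4390) = 0.1820.
n = ((z_{α/2} + z_β)/C)² + 3.
(2.241 + 0.674) / 0.1820 = 2.915 / 0.1820 = 16.016.
n = 16.016² + 3 = 256.53 + 3 = 259.5.
Round up.

n = 260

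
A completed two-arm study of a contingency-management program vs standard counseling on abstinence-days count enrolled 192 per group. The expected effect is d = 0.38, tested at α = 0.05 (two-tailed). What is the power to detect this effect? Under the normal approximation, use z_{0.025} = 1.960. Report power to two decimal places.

For two equal groups, power = Φ(d·√(n/2) − z_{α/2}).
d·√(n/2) = 0.38 × √(192/2) = 0.38 × 9.798 = 3.723.
z_β = 3.723 − 1.960 = 1.763.
Power = Φ(1.763) = 0.961.

power ≈ 0.96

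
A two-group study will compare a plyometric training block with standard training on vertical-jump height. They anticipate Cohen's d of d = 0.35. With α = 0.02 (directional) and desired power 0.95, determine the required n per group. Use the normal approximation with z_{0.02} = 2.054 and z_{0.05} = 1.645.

n = 224 per group

For two independent groups with equal n: n = 2·((z_{α} + z_β) / d)².
z_{α} + z_β = 2.054 + 1.645 = 3.699.
n = 2 × (3.699 / 0.35)² = 2 × 10.569² = 2 × 111.69 = 223.4.
Round up to the next whole participant.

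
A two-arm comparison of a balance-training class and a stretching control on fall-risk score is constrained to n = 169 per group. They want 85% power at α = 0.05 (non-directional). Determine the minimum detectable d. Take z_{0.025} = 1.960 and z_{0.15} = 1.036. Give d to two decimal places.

For two independent groups of n = 169 each: d_min = (z_{α/2} + z_β)·√(2/n).
z-sum = 1.960 + 1.036 = 2.996.
d_min = 2.996 × √(2/169) = 2.996 × 0.1088 = 0.326.

d_min ≈ 0.33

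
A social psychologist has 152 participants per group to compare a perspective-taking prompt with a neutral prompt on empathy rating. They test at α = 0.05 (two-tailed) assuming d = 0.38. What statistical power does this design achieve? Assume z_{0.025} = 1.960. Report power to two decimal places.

For two equal groups, power = Φ(d·√(n/2) − z_{α/2}).
d·√(n/2) = 0.38 × √(152/2) = 0.38 × 8.718 = 3.313.
z_β = 3.313 − 1.960 = 1.353.
Power = Φ(1.353) = 0.912.

power ≈ 0.91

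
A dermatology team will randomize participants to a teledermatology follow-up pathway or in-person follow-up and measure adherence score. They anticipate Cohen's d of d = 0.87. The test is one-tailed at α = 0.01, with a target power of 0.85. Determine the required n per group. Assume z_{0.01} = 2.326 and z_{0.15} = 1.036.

n = 30 per group

For two independent groups with equal n: n = 2·((z_{α} + z_β) / d)².
z_{α} + z_β = 2.326 + 1.036 = 3.362.
n = 2 × (3.362 / 0.87)² = 2 × 3.864² = 2 × 14.93 = 29.9.
Round up to the next whole participant.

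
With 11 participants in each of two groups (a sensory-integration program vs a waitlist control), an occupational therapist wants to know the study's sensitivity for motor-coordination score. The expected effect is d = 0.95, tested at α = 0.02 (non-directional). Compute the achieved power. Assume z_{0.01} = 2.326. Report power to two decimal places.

power ≈ 0.46

For two equal groups, power = Φ(d·√(n/2) − z_{α/2}).
d·√(n/2) = 0.95 × √(11/2) = 0.95 × 2.345 = 2.228.
z_β = 2.228 − 2.326 = -0.098.
Power = Φ(-0.098) = 0.461.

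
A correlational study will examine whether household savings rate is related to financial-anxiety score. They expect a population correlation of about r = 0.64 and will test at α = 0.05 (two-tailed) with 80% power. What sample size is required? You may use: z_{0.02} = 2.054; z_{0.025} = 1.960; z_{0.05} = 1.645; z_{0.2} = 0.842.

Fisher's z: C = ½·ln((1+r)/(1−r)) = ½·ln(4.5556) = 0.7582.
n = ((z_{α/2} + z_β)/C)² + 3.
(1.960 + 0.842) / 0.7582 = 2.802 / 0.7582 = 3.696.
n = 3.696² + 3 = 13.66 + 3 = 16.7.
Round up.

n = 17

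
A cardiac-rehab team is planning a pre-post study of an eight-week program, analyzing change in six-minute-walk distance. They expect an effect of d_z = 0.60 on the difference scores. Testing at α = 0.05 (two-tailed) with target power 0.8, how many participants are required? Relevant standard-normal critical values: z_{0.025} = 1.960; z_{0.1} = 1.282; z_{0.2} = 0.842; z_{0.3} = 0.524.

For a paired (one-sample on differences) test: n = ((z_{α/2} + z_β) / d)².
z_{α/2} + z_β = 1.960 + 0.842 = 2.802.
n = (2.802 / 0.60)² = 4.670² = 21.81.
Round up.

n = 22 pairs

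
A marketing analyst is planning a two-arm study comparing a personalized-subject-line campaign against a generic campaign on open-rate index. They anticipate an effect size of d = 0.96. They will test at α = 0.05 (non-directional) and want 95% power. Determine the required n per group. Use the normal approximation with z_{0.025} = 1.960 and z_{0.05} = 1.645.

For two independent groups with equal n: n = 2·((z_{α/2} + z_β) / d)².
z_{α/2} + z_β = 1.960 + 1.645 = 3.605.
n = 2 × (3.605 / 0.96)² = 2 × 3.755² = 2 × 14.10 = 28.2.
Round up to the next whole participant.

n = 29 per group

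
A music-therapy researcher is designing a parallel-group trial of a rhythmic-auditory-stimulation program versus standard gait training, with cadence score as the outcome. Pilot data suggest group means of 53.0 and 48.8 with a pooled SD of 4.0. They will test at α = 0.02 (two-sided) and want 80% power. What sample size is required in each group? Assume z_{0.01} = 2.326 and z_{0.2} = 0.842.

n = 19 per group

Cohen's d = |M₁ − M₂| / SD_pooled = |53.0 − 48.8| / 4.0 = 4.2 / 4.0 = 1.050.
For two independent groups with equal n: n = 2·((z_{α/2} + z_β) / d)².
z_{α/2} + z_β = 2.326 + 0.842 = 3.168.
n = 2 × (3.168 / 1.050)² = 2 × 3.017² = 2 × 9.10 = 18.2.
Round up to the next whole participant.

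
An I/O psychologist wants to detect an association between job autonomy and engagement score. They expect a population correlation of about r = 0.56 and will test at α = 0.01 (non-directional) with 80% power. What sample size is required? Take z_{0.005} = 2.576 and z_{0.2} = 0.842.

Fisher's z: C = ½·ln((1+r)/(1−r)) = ½·ln(3.5455) = 0.6328.
n = ((z_{α/2} + z_β)/C)² + 3.
(2.576 + 0.842) / 0.6328 = 3.418 / 0.6328 = 5.401.
n = 5.401² + 3 = 29.18 + 3 = 32.2.
Round up.

n = 33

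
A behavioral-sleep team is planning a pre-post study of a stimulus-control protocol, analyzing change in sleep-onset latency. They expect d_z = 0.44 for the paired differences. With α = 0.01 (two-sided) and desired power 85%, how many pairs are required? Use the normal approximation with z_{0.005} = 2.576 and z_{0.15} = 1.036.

For a paired (one-sample on differences) test: n = ((z_{α/2} + z_β) / d)².
z_{α/2} + z_β = 2.576 + 1.036 = 3.612.
n = (3.612 / 0.44)² = 8.209² = 67.39.
Round up.

n = 68 pairs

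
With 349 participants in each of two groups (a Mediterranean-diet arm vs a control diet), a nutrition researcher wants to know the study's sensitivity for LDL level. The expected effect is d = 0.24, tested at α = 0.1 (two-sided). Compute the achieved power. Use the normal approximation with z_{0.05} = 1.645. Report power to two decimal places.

For two equal groups, power = Φ(d·√(n/2) − z_{α/2}).
d·√(n/2) = 0.24 × √(349/2) = 0.24 × 13.210 = 3.170.
z_β = 3.170 − 1.645 = 1.525.
Power = Φ(1.525) = 0.936.

power ≈ 0.94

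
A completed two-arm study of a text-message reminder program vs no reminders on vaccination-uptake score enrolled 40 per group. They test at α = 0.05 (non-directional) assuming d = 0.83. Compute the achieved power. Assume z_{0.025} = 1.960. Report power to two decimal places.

For two equal groups, power = Φ(d·√(n/2) − z_{α/2}).
d·√(n/2) = 0.83 × √(40/2) = 0.83 × 4.472 = 3.712.
z_β = 3.712 − 1.960 = 1.752.
Power = Φ(1.752) = 0.960.

power ≈ 0.96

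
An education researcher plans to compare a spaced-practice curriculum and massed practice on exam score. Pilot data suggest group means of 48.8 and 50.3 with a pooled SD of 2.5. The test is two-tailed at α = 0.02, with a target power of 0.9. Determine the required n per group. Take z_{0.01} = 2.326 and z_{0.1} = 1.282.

n = 73 per group

Cohen's d = |M₁ − M₂| / SD_pooled = |48.8 − 50.3| / 2.5 = 1.5 / 2.5 = 0.600.
For two independent groups with equal n: n = 2·((z_{α/2} + z_β) / d)².
z_{α/2} + z_β = 2.326 + 1.282 = 3.608.
n = 2 × (3.608 / 0.600)² = 2 × 6.013² = 2 × 36.16 = 72.3.
Round up to the next whole participant.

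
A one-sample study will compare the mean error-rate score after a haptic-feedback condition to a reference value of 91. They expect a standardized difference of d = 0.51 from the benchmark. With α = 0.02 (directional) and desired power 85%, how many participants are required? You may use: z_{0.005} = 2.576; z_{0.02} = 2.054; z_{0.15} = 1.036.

n = 37

For a one-sample test: n = ((z_{α} + z_β) / d)².
z_{α} + z_β = 2.054 + 1.036 = 3.090.
n = (3.090 / 0.51)² = 6.059² = 36.71.
Round up.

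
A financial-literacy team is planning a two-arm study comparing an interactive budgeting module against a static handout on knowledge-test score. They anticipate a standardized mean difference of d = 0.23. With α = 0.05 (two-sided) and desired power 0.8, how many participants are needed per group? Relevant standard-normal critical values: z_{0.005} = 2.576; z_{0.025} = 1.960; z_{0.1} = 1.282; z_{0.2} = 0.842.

n = 297 per group

For two independent groups with equal n: n = 2·((z_{α/2} + z_β) / d)².
z_{α/2} + z_β = 1.960 + 0.842 = 2.802.
n = 2 × (2.802 / 0.23)² = 2 × 12.183² = 2 × 148.42 = 296.8.
Round up to the next whole participant.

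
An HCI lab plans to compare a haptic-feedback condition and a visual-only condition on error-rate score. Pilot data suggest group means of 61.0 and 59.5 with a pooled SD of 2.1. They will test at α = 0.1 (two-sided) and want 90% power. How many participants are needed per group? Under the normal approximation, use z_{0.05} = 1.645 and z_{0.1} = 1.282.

n = 34 per group

Cohen's d = |M₁ − M₂| / SD_pooled = |61.0 − 59.5| / 2.1 = 1.5 / 2.1 = 0.714.
For two independent groups with equal n: n = 2·((z_{α/2} + z_β) / d)².
z_{α/2} + z_β = 1.645 + 1.282 = 2.927.
n = 2 × (2.927 / 0.714)² = 2 × 4.099² = 2 × 16.81 = 33.6.
Round up to the next whole participant.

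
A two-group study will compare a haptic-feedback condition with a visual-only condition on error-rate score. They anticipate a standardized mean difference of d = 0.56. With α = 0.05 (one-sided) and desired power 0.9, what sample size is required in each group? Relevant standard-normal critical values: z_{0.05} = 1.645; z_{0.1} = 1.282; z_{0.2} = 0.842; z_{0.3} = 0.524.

n = 55 per group

For two independent groups with equal n: n = 2·((z_{α} + z_β) / d)².
z_{α} + z_β = 1.645 + 1.282 = 2.927.
n = 2 × (2.927 / 0.56)² = 2 × 5.227² = 2 × 27.32 = 54.6.
Round up to the next whole participant.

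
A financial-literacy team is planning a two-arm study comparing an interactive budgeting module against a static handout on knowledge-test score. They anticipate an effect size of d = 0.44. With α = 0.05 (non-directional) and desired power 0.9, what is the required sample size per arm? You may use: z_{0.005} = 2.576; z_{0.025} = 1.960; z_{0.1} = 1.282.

For two independent groups with equal n: n = 2·((z_{α/2} + z_β) / d)².
z_{α/2} + z_β = 1.960 + 1.282 = 3.242.
n = 2 × (3.242 / 0.44)² = 2 × 7.368² = 2 × 54.29 = 108.6.
Round up to the next whole participant.

n = 109 per group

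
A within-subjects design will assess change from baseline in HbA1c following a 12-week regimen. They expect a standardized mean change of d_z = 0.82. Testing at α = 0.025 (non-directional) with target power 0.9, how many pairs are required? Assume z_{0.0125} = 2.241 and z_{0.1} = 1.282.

For a paired (one-sample on differences) test: n = ((z_{α/2} + z_β) / d)².
z_{α/2} + z_β = 2.241 + 1.282 = 3.523.
n = (3.523 / 0.82)² = 4.296² = 18.46.
Round up.

n = 19 pairs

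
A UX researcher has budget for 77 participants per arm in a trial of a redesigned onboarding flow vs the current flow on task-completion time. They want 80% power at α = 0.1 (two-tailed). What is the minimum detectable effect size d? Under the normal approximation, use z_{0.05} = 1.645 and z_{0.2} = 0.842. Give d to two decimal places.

For two independent groups of n = 77 each: d_min = (z_{α/2} + z_β)·√(2/n).
z-sum = 1.645 + 0.842 = 2.487.
d_min = 2.487 × √(2/77) = 2.487 × 0.1612 = 0.401.

d_min ≈ 0.40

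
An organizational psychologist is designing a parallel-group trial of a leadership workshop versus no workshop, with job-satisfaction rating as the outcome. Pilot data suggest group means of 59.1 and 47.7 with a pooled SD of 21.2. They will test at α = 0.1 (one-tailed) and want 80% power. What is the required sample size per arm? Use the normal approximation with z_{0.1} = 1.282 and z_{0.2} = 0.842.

n = 32 per group

Cohen's d = |M₁ − M₂| / SD_pooled = |59.1 − 47.7| / 21.2 = 11.4 / 21.2 = 0.538.
For two independent groups with equal n: n = 2·((z_{α} + z_β) / d)².
z_{α} + z_β = 1.282 + 0.842 = 2.124.
n = 2 × (2.124 / 0.538)² = 2 × 3.948² = 2 × 15.59 = 31.2.
Round up to the next whole participant.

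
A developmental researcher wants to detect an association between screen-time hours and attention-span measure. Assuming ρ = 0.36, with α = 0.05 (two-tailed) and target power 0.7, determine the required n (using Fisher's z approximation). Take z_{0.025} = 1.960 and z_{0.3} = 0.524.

n = 47

Fisher's z: C = ½·ln((1+r)/(1−r)) = ½·ln(2.1250) = 0.3769.
n = ((z_{α/2} + z_β)/C)² + 3.
(1.960 + 0.524) / 0.3769 = 2.484 / 0.3769 = 6.591.
n = 6.591² + 3 = 43.44 + 3 = 46.4.
Round up.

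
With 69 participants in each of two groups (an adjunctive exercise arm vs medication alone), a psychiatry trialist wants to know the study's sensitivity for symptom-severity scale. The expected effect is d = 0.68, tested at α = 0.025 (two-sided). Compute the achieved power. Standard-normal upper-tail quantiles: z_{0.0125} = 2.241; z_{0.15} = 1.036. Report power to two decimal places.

For two equal groups, power = Φ(d·√(n/2) − z_{α/2}).
d·√(n/2) = 0.68 × √(69/2) = 0.68 × 5.874 = 3.994.
z_β = 3.994 − 2.241 = 1.753.
Power = Φ(1.753) = 0.960.

power ≈ 0.96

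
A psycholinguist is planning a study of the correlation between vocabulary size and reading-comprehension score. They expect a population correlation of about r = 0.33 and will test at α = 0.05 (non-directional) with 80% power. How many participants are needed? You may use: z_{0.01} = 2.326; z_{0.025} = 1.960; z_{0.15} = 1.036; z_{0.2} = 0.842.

Fisher's z: C = ½·ln((1+r)/(1−r)) = ½·ln(1.9851) = 0.3428.
n = ((z_{α/2} + z_β)/C)² + 3.
(1.960 + 0.842) / 0.3428 = 2.802 / 0.3428 = 8.174.
n = 8.174² + 3 = 66.81 + 3 = 69.8.
Round up.

n = 70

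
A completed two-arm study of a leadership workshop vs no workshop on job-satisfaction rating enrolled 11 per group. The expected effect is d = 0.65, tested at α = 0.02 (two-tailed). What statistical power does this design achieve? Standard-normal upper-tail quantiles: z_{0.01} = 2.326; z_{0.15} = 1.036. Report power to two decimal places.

power ≈ 0.21

For two equal groups, power = Φ(d·√(n/2) − z_{α/2}).
d·√(n/2) = 0.65 × √(11/2) = 0.65 × 2.345 = 1.524.
z_β = 1.524 − 2.326 = -0.802.
Power = Φ(-0.802) = 0.211.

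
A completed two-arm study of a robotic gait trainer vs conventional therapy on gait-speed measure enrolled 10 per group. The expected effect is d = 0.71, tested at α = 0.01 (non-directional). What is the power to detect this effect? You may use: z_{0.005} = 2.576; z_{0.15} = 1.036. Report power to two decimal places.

For two equal groups, power = Φ(d·√(n/2) − z_{α/2}).
d·√(n/2) = 0.71 × √(10/2) = 0.71 × 2.236 = 1.588.
z_β = 1.588 − 2.576 = -0.988.
Power = Φ(-0.988) = 0.161.

power ≈ 0.16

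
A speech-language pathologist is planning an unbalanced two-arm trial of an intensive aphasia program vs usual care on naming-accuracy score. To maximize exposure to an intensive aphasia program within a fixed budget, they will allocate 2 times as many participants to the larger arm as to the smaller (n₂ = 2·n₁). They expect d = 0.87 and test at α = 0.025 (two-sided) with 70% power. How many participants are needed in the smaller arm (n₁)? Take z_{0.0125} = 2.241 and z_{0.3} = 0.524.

With allocation ratio k = n₂/n₁ = 2, Var(x̄₁−x̄₂) = σ²(1/n₁ + 1/(k·n₁)) = σ²·(k+1)/(k·n₁).
So n₁ = (1 + 1/k)·((z_{α/2} + z_β)/d)² = 1.500 × (2.765/0.87)².
n₁ = 1.500 × 10.10 = 15.2.
Round up: n₁ = 16, giving n₂ = 2 × 16 = 32.

n₁ = 16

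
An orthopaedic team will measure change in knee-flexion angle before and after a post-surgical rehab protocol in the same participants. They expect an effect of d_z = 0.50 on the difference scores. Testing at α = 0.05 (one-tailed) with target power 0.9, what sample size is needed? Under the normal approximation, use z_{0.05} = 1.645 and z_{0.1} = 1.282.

For a paired (one-sample on differences) test: n = ((z_{α} + z_β) / d)².
z_{α} + z_β = 1.645 + 1.282 = 2.927.
n = (2.927 / 0.50)² = 5.854² = 34.27.
Round up.

n = 35 pairs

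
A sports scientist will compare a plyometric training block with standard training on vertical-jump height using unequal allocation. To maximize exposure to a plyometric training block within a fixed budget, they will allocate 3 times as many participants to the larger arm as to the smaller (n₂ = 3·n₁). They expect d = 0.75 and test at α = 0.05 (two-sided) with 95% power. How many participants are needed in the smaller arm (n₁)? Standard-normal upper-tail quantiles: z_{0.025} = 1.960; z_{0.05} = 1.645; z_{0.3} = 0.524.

n₁ = 31

With allocation ratio k = n₂/n₁ = 3, Var(x̄₁−x̄₂) = σ²(1/n₁ + 1/(k·n₁)) = σ²·(k+1)/(k·n₁).
So n₁ = (1 + 1/k)·((z_{α/2} + z_β)/d)² = 1.333 × (3.605/0.75)².
n₁ = 1.333 × 23.10 = 30.8.
Round up: n₁ = 31, giving n₂ = 3 × 31 = 93.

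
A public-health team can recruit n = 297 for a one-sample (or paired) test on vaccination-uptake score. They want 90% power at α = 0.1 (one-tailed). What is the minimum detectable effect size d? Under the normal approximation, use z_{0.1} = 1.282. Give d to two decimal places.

For a single sample (or paired design) of n = 297: d_min = (z_{α} + z_β)/√n.
z-sum = 1.282 + 1.282 = 2.564.
d_min = 2.564 / √297 = 2.564 / 17.234 = 0.149.

d_min ≈ 0.15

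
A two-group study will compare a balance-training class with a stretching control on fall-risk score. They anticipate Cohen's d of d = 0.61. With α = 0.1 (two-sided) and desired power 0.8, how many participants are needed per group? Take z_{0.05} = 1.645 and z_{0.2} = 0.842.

n = 34 per group

For two independent groups with equal n: n = 2·((z_{α/2} + z_β) / d)².
z_{α/2} + z_β = 1.645 + 0.842 = 2.487.
n = 2 × (2.487 / 0.61)² = 2 × 4.077² = 2 × 16.62 = 33.2.
Round up to the next whole participant.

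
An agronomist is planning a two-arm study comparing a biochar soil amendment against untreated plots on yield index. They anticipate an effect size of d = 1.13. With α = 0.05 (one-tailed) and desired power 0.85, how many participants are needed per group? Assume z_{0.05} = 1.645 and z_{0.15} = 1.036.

n = 12 per group

For two independent groups with equal n: n = 2·((z_{α} + z_β) / d)².
z_{α} + z_β = 1.645 + 1.036 = 2.681.
n = 2 × (2.681 / 1.13)² = 2 × 2.373² = 2 × 5.63 = 11.3.
Round up to the next whole participant.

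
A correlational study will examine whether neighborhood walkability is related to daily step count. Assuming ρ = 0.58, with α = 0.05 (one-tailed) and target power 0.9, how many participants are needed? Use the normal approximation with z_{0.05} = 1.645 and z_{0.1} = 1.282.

Fisher's z: C = ½·ln((1+r)/(1−r)) = ½·ln(3.7619) = 0.6625.
n = ((z_{α} + z_β)/C)² + 3.
(1.645 + 1.282) / 0.6625 = 2.927 / 0.6625 = 4.418.
n = 4.418² + 3 = 19.52 + 3 = 22.5.
Round up.

n = 23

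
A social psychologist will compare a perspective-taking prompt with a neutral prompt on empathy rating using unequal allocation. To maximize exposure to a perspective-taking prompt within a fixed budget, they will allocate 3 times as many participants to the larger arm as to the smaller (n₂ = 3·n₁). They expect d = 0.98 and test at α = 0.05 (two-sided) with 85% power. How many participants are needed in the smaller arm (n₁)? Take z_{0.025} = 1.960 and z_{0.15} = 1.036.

With allocation ratio k = n₂/n₁ = 3, Var(x̄₁−x̄₂) = σ²(1/n₁ + 1/(k·n₁)) = σ²·(k+1)/(k·n₁).
So n₁ = (1 + 1/k)·((z_{α/2} + z_β)/d)² = 1.333 × (2.996/0.98)².
n₁ = 1.333 × 9.35 = 12.5.
Round up: n₁ = 13, giving n₂ = 3 × 13 = 39.

n₁ = 13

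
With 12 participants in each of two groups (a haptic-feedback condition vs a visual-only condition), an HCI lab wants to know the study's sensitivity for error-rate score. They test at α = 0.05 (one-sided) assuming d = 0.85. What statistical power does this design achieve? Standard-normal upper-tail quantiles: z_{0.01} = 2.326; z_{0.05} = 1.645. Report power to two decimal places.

For two equal groups, power = Φ(d·√(n/2) − z_{α}).
d·√(n/2) = 0.85 × √(12/2) = 0.85 × 2.449 = 2.082.
z_β = 2.082 − 1.645 = 0.437.
Power = Φ(0.437) = 0.669.

power ≈ 0.67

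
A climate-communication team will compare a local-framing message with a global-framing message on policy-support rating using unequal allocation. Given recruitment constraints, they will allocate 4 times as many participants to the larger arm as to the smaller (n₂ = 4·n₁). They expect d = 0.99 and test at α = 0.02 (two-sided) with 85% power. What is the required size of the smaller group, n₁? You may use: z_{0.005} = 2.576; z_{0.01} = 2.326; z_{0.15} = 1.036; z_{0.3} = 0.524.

n₁ = 15

With allocation ratio k = n₂/n₁ = 4, Var(x̄₁−x̄₂) = σ²(1/n₁ + 1/(k·n₁)) = σ²·(k+1)/(k·n₁).
So n₁ = (1 + 1/k)·((z_{α/2} + z_β)/d)² = 1.250 × (3.362/0.99)².
n₁ = 1.250 × 11.53 = 14.4.
Round up: n₁ = 15, giving n₂ = 4 × 15 = 60.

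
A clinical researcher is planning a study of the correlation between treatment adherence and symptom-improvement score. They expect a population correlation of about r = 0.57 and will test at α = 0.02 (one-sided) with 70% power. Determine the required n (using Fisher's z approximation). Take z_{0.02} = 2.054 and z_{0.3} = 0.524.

Fisher's z: C = ½·ln((1+r)/(1−r)) = ½·ln(3.6512) = 0.6475.
n = ((z_{α} + z_β)/C)² + 3.
(2.054 + 0.524) / 0.6475 = 2.578 / 0.6475 = 3.981.
n = 3.981² + 3 = 15.85 + 3 = 18.9.
Round up.

n = 19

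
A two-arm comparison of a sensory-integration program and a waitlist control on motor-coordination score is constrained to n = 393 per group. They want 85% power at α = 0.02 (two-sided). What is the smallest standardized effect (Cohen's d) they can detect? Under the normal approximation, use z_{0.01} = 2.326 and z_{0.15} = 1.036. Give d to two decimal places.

For two independent groups of n = 393 each: d_min = (z_{α/2} + z_β)·√(2/n).
z-sum = 2.326 + 1.036 = 3.362.
d_min = 3.362 × √(2/393) = 3.362 × 0.0713 = 0.240.

d_min ≈ 0.24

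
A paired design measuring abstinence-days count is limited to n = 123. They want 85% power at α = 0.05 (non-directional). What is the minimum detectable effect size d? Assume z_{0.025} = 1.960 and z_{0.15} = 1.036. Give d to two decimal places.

For a single sample (or paired design) of n = 123: d_min = (z_{α/2} + z_β)/√n.
z-sum = 1.960 + 1.036 = 2.996.
d_min = 2.996 / √123 = 2.996 / 11.091 = 0.270.

d_min ≈ 0.27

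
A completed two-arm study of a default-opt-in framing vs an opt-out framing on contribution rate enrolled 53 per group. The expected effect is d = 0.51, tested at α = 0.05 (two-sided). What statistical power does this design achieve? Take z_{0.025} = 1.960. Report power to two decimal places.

power ≈ 0.75

For two equal groups, power = Φ(d·√(n/2) − z_{α/2}).
d·√(n/2) = 0.51 × √(53/2) = 0.51 × 5.148 = 2.625.
z_β = 2.625 − 1.960 = 0.665.
Power = Φ(0.665) = 0.747.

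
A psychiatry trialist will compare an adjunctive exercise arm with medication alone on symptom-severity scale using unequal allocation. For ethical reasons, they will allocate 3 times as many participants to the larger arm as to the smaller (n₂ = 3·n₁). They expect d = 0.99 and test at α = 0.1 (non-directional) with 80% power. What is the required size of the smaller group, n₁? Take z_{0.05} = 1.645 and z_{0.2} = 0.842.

n₁ = 9

With allocation ratio k = n₂/n₁ = 3, Var(x̄₁−x̄₂) = σ²(1/n₁ + 1/(k·n₁)) = σ²·(k+1)/(k·n₁).
So n₁ = (1 + 1/k)·((z_{α/2} + z_β)/d)² = 1.333 × (2.487/0.99)².
n₁ = 1.333 × 6.31 = 8.4.
Round up: n₁ = 9, giving n₂ = 3 × 9 = 27.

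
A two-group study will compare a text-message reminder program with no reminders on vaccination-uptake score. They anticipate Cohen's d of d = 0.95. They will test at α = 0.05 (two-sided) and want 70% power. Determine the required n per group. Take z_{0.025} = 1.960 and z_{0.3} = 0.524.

n = 14 per group

For two independent groups with equal n: n = 2·((z_{α/2} + z_β) / d)².
z_{α/2} + z_β = 1.960 + 0.524 = 2.484.
n = 2 × (2.484 / 0.95)² = 2 × 2.615² = 2 × 6.84 = 13.7.
Round up to the next whole participant.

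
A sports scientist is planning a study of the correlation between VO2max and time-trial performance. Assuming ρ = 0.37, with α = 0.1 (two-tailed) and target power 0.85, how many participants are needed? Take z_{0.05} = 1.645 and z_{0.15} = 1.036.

n = 51

Fisher's z: C = ½·ln((1+r)/(1−r)) = ½·ln(2.1746) = 0.3884.
n = ((z_{α/2} + z_β)/C)² + 3.
(1.645 + 1.036) / 0.3884 = 2.681 / 0.3884 = 6.903.
n = 6.903² + 3 = 47.65 + 3 = 50.6.
Round up.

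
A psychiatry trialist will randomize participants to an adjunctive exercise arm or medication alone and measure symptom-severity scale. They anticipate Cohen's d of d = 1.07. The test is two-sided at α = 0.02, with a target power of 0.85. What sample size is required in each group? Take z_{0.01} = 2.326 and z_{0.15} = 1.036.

n = 20 per group

For two independent groups with equal n: n = 2·((z_{α/2} + z_β) / d)².
z_{α/2} + z_β = 2.326 + 1.036 = 3.362.
n = 2 × (3.362 / 1.07)² = 2 × 3.142² = 2 × 9.87 = 19.7.
Round up to the next whole participant.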